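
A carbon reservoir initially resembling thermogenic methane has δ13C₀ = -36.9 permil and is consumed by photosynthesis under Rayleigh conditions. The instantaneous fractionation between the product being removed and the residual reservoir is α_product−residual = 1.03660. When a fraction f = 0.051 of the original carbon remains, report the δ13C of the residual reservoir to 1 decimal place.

Rayleigh residual: δ_res = (δ₀ + 1000)·f^(α−1) − 1000
α − 1 = 0.03660
f^(α−1) = 0.051^(0.03660) = 0.896803
δ_res = (-36.9 + 1000) × 0.896803 − 1000 = 863.711 − 1000 = -136.29 permil

-136.3 permil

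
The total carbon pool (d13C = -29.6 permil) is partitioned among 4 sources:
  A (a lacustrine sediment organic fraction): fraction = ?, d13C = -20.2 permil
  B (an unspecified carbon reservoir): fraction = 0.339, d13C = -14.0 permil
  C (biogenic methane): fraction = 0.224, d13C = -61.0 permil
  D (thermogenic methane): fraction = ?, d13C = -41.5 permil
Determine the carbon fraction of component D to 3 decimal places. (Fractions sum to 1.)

Let f_D and f_A be the unknown fractions; fractions sum to 1 so f_D + f_A = 0.437.
Mass balance: Σ fᵢ·δᵢ = δ_bulk ⇒ f_D·(-41.5) + f_A·(-20.2) = -29.6 − (-18.410) = -11.190
Substitute f_A = 0.437 − f_D:
f_D·(-41.5 − -20.2) = -11.190 − 0.437×(-20.2) = -2.363
f_D = -2.363 / -21.3 = 0.1109

0.111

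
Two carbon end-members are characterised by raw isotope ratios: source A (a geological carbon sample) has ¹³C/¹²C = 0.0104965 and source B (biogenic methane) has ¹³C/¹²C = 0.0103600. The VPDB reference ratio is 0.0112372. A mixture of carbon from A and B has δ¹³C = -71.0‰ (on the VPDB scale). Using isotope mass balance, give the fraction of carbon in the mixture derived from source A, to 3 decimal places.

0.581

δ_A = (0.0104965/0.0112372 − 1)×1000 = (0.934085 − 1)×1000 = -65.915‰
δ_B = (0.0103600/0.0112372 − 1)×1000 = (0.921938 − 1)×1000 = -78.062‰
f_A = (δ_mix − δ_B)/(δ_A − δ_B) = (-71.0 − (-78.062))/(-65.915 − (-78.062))
f_A = 7.062 / 12.147 = 0.5814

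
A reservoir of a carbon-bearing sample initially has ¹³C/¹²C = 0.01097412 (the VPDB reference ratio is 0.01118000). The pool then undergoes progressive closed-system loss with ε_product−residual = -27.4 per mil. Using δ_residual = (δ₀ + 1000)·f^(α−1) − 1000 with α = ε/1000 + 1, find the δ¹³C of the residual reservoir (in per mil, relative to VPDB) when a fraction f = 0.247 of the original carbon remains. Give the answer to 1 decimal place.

δ₀ = (0.01097412/0.01118000 − 1)×1000 = (0.981585 − 1)×1000 = -18.415 per mil
α − 1 = ε/1000 = -0.0274
f^(α−1) = 0.247^(-0.0274) = 1.039059
δ_res = (-18.415 + 1000) × 1.039059 − 1000 = 1019.924 − 1000 = 19.92 per mil

19.9 per mil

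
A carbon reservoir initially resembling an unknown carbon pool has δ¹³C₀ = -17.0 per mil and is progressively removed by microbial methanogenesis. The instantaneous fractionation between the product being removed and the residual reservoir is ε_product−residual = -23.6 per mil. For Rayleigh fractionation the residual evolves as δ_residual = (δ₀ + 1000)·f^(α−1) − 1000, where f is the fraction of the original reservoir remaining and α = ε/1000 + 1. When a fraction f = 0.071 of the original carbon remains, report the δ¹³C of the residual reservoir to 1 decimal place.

46.3 per mil

Rayleigh residual: δ_res = (δ₀ + 1000)·f^(α−1) − 1000
α = ε/1000 + 1 = 0.97640, so α − 1 = -0.02360
f^(α−1) = 0.071^(-0.02360) = 1.064413
δ_res = (-17.0 + 1000) × 1.064413 − 1000 = 1046.318 − 1000 = 46.32 per mil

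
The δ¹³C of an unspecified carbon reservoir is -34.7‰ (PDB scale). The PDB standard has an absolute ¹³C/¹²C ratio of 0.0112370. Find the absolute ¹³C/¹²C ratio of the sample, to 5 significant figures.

0.010847

R_sample = R_standard × (δ¹³C/1000 + 1)
R_sample = 0.0112370 × (-34.7/1000 + 1) = 0.0112370 × 0.965300
R_sample = 0.0108471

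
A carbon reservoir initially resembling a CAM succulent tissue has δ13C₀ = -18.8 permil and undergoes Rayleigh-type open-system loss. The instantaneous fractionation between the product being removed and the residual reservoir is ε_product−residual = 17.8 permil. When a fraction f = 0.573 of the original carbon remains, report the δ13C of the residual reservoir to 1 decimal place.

-28.5 permil

Rayleigh residual: δ_res = (δ₀ + 1000)·f^(α−1) − 1000
α = ε/1000 + 1 = 1.01780, so α − 1 = 0.01780
f^(α−1) = 0.573^(0.01780) = 0.990137
δ_res = (-18.8 + 1000) × 0.990137 − 1000 = 971.522 − 1000 = -28.48 permil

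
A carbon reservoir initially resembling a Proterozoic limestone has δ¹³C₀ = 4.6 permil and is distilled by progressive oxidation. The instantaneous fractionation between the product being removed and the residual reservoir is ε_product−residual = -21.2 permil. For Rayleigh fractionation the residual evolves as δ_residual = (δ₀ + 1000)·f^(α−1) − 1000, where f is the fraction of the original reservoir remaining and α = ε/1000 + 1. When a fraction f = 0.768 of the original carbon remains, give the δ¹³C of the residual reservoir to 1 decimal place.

10.2 permil

Rayleigh residual: δ_res = (δ₀ + 1000)·f^(α−1) − 1000
α = ε/1000 + 1 = 0.97880, so α − 1 = -0.02120
f^(α−1) = 0.768^(-0.02120) = 1.005612
δ_res = (4.6 + 1000) × 1.005612 − 1000 = 1010.238 − 1000 = 10.24 permil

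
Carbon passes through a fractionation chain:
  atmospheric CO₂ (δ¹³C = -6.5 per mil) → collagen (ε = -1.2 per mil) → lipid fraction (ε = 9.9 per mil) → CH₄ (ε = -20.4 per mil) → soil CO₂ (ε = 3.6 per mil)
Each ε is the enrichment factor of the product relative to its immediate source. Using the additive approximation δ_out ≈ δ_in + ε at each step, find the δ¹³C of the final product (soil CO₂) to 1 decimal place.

-14.6 per mil

step 1: δ ≈ -6.5 + (-1.2) = -7.7 per mil
step 2: δ ≈ -7.7 + (9.9) = 2.2 per mil
step 3: δ ≈ 2.2 + (-20.4) = -18.2 per mil
step 4: δ ≈ -18.2 + (3.6) = -14.6 per mil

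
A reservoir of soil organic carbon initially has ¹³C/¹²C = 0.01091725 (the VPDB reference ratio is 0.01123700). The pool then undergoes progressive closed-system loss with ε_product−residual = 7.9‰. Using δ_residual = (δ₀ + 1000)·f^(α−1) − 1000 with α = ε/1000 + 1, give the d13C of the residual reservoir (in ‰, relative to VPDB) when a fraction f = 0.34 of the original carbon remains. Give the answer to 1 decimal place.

-36.7‰

δ₀ = (0.01091725/0.01123700 − 1)×1000 = (0.971545 − 1)×1000 = -28.455‰
α − 1 = ε/1000 = 0.0079
f^(α−1) = 0.34^(0.0079) = 0.991514
δ_res = (-28.455 + 1000) × 0.991514 − 1000 = 963.300 − 1000 = -36.70‰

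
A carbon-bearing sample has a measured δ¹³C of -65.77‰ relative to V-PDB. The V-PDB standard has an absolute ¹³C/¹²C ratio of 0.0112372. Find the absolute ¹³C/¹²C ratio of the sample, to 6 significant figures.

R_sample = R_standard × (δ¹³C/1000 + 1)
R_sample = 0.0112372 × (-65.77/1000 + 1) = 0.0112372 × 0.934230
R_sample = 0.0104981

0.0104981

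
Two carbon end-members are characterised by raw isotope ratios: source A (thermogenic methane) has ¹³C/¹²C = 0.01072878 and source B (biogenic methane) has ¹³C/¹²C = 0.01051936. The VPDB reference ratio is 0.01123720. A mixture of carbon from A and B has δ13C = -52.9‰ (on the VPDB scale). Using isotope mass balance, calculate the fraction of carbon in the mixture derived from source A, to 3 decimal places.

0.589

δ_A = (0.01072878/0.01123720 − 1)×1000 = (0.954756 − 1)×1000 = -45.244‰
δ_B = (0.01051936/0.01123720 − 1)×1000 = (0.936119 − 1)×1000 = -63.881‰
f_A = (δ_mix − δ_B)/(δ_A − δ_B) = (-52.9 − (-63.881))/(-45.244 − (-63.881))
f_A = 10.981 / 18.636 = 0.5892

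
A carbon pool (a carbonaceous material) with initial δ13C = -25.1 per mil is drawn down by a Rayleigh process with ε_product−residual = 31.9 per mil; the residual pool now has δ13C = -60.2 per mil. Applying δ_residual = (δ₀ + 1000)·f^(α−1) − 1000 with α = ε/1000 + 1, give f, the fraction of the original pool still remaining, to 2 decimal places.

α − 1 = ε/1000 = 0.0319
(δ_res + 1000)/(δ₀ + 1000) = (-60.2 + 1000)/(-25.1 + 1000) = 939.8/974.9 = 0.963996
f = 0.963996^(1/0.0319) = exp(ln(0.963996)/0.0319) = exp(-0.03667/0.0319)
f = exp(-1.1495) = 0.3168

0.32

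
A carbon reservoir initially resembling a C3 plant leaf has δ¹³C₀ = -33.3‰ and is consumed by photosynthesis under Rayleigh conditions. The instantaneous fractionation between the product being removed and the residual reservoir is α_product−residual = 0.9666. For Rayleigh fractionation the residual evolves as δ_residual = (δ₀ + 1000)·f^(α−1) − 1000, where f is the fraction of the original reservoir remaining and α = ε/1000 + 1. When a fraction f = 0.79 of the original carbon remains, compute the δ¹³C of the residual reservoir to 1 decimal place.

Rayleigh residual: δ_res = (δ₀ + 1000)·f^(α−1) − 1000
α − 1 = -0.03340
f^(α−1) = 0.79^(-0.03340) = 1.007904
δ_res = (-33.3 + 1000) × 1.007904 − 1000 = 974.341 − 1000 = -25.66‰

-25.7‰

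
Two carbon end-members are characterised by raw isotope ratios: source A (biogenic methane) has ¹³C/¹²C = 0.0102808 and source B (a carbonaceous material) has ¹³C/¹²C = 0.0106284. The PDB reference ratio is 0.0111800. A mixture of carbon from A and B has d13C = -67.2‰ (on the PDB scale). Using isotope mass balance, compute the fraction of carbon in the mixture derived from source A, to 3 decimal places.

δ_A = (0.0102808/0.0111800 − 1)×1000 = (0.919571 − 1)×1000 = -80.429‰
δ_B = (0.0106284/0.0111800 − 1)×1000 = (0.950662 − 1)×1000 = -49.338‰
f_A = (δ_mix − δ_B)/(δ_A − δ_B) = (-67.2 − (-49.338))/(-80.429 − (-49.338))
f_A = -17.862 / -31.091 = 0.5745

0.574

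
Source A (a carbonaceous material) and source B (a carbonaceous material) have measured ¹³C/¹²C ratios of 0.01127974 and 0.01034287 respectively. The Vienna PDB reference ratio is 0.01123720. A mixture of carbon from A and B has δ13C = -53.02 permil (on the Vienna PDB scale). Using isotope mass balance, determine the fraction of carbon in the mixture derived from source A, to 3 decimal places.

δ_A = (0.01127974/0.01123720 − 1)×1000 = (1.003786 − 1)×1000 = 3.786 permil
δ_B = (0.01034287/0.01123720 − 1)×1000 = (0.920413 − 1)×1000 = -79.587 permil
f_A = (δ_mix − δ_B)/(δ_A − δ_B) = (-53.02 − (-79.587))/(3.786 − (-79.587))
f_A = 26.567 / 83.372 = 0.3187

0.319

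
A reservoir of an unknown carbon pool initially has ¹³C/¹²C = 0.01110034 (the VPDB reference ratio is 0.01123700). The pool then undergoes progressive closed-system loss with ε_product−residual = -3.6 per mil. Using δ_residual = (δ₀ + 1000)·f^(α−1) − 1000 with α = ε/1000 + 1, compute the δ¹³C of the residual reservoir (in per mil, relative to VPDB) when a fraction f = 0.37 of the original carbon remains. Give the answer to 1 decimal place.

-8.6 per mil

δ₀ = (0.01110034/0.01123700 − 1)×1000 = (0.987838 − 1)×1000 = -12.162 per mil
α − 1 = ε/1000 = -0.0036
f^(α−1) = 0.37^(-0.0036) = 1.003586
δ_res = (-12.162 + 1000) × 1.003586 − 1000 = 991.381 − 1000 = -8.62 per mil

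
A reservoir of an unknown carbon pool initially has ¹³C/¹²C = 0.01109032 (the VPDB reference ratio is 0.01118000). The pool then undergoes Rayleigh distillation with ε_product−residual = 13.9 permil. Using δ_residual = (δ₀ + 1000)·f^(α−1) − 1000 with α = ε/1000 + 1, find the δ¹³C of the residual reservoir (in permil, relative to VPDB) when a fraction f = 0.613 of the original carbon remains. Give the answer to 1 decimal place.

-14.7 permil

δ₀ = (0.01109032/0.01118000 − 1)×1000 = (0.991979 − 1)×1000 = -8.021 permil
α − 1 = ε/1000 = 0.0139
f^(α−1) = 0.613^(0.0139) = 0.993221
δ_res = (-8.021 + 1000) × 0.993221 − 1000 = 985.253 − 1000 = -14.75 permil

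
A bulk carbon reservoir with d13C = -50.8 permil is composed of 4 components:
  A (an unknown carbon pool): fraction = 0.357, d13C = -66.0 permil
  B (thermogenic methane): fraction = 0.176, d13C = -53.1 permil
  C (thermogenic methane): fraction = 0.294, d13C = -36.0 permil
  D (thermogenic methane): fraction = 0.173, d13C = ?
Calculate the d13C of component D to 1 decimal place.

Isotope mass balance: δ_bulk = Σ fᵢ·δᵢ.
-50.8 = 0.357×(-66.0) + 0.176×(-53.1) + 0.294×(-36.0) + 0.173×δ_D
0.173·δ_D = -50.8 − (-43.492) = -7.308
δ_D = -7.308 / 0.173 = -42.25 permil

-42.2 permil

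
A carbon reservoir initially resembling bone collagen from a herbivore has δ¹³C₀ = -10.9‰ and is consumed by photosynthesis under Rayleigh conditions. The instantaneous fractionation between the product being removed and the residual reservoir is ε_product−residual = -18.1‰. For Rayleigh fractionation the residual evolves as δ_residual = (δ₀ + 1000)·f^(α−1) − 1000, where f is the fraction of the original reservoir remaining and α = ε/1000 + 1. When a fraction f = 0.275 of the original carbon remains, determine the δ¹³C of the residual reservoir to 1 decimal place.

12.5‰

Rayleigh residual: δ_res = (δ₀ + 1000)·f^(α−1) − 1000
α = ε/1000 + 1 = 0.98190, so α − 1 = -0.01810
f^(α−1) = 0.275^(-0.01810) = 1.023642
δ_res = (-10.9 + 1000) × 1.023642 − 1000 = 1012.484 − 1000 = 12.48‰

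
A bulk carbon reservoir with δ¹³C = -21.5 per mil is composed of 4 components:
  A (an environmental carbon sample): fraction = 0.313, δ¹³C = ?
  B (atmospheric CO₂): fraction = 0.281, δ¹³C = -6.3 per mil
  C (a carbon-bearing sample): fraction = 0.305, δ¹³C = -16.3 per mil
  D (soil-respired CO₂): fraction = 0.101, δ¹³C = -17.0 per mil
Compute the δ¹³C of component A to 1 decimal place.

Isotope mass balance: δ_bulk = Σ fᵢ·δᵢ.
-21.5 = 0.313×δ_A + 0.281×(-6.3) + 0.305×(-16.3) + 0.101×(-17.0)
0.313·δ_A = -21.5 − (-8.459) = -13.041
δ_A = -13.041 / 0.313 = -41.67 per mil

-41.7 per mil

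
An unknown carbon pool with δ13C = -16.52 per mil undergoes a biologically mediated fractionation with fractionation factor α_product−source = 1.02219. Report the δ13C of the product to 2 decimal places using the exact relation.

δ_product = (δ_source + 1000)·α − 1000
δ_product = (-16.52 + 1000) × 1.02219 − 1000
δ_product = 1005.303 − 1000 = 5.303 per mil

5.30 per mil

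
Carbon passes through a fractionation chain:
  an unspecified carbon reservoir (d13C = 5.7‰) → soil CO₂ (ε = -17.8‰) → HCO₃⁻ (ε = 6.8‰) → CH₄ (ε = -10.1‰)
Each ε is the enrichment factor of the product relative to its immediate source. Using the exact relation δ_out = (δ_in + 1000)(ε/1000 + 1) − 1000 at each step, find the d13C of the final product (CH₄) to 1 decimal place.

step 1: δ = (5.70 + 1000)·(-17.8/1000 + 1) − 1000 = -12.20‰
step 2: δ = (-12.20 + 1000)·(6.8/1000 + 1) − 1000 = -5.48‰
step 3: δ = (-5.48 + 1000)·(-10.1/1000 + 1) − 1000 = -15.53‰

-15.5‰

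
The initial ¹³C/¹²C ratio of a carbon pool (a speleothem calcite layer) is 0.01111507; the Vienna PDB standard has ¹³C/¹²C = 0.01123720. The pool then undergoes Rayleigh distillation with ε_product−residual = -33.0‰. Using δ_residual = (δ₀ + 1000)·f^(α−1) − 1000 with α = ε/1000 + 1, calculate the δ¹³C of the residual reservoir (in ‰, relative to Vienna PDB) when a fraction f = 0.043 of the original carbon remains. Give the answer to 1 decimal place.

97.4‰

δ₀ = (0.01111507/0.01123720 − 1)×1000 = (0.989132 − 1)×1000 = -10.868‰
α − 1 = ε/1000 = -0.0330
f^(α−1) = 0.043^(-0.0330) = 1.109419
δ_res = (-10.868 + 1000) × 1.109419 − 1000 = 1097.361 − 1000 = 97.36‰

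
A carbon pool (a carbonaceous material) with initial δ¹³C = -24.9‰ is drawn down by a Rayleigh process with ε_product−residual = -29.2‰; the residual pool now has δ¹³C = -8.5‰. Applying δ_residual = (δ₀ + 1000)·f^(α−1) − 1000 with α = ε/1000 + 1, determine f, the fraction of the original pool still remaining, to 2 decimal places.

0.56

α − 1 = ε/1000 = -0.0292
(δ_res + 1000)/(δ₀ + 1000) = (-8.5 + 1000)/(-24.9 + 1000) = 991.5/975.1 = 1.016819
f = 1.016819^(1/-0.0292) = exp(ln(1.016819)/-0.0292) = exp(0.01668/-0.0292)
f = exp(-0.5712) = 0.5648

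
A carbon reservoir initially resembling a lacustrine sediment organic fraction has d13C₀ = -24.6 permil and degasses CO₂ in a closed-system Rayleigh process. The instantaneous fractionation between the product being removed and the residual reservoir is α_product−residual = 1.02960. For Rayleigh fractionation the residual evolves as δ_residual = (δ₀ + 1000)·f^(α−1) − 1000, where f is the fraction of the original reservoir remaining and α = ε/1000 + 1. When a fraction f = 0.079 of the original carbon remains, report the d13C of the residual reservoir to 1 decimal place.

-95.2 permil

Rayleigh residual: δ_res = (δ₀ + 1000)·f^(α−1) − 1000
α − 1 = 0.02960
f^(α−1) = 0.079^(0.02960) = 0.927619
δ_res = (-24.6 + 1000) × 0.927619 − 1000 = 904.800 − 1000 = -95.20 permil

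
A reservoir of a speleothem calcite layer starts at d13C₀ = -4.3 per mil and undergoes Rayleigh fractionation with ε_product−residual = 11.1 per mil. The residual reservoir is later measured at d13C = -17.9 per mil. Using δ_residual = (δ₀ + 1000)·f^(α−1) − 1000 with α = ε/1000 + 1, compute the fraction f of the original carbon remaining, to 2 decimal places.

α − 1 = ε/1000 = 0.0111
(δ_res + 1000)/(δ₀ + 1000) = (-17.9 + 1000)/(-4.3 + 1000) = 982.1/995.7 = 0.986341
f = 0.986341^(1/0.0111) = exp(ln(0.986341)/0.0111) = exp(-0.01375/0.0111)
f = exp(-1.2390) = 0.2897

0.29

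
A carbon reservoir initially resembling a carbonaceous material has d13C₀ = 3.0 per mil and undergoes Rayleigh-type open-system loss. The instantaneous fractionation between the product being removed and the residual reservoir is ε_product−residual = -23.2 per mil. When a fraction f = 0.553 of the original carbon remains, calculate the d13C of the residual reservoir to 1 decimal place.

Rayleigh residual: δ_res = (δ₀ + 1000)·f^(α−1) − 1000
α = ε/1000 + 1 = 0.97680, so α − 1 = -0.02320
f^(α−1) = 0.553^(-0.02320) = 1.013838
δ_res = (3.0 + 1000) × 1.013838 − 1000 = 1016.880 − 1000 = 16.88 per mil

16.9 per mil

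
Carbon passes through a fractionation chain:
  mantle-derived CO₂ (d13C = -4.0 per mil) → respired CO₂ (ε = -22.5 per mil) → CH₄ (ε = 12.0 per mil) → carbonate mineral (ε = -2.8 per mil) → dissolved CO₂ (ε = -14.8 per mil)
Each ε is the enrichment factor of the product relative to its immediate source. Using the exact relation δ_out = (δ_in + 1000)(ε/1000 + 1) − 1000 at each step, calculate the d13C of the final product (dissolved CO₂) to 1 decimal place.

step 1: δ = (-4.00 + 1000)·(-22.5/1000 + 1) − 1000 = -26.41 per mil
step 2: δ = (-26.41 + 1000)·(12.0/1000 + 1) − 1000 = -14.73 per mil
step 3: δ = (-14.73 + 1000)·(-2.8/1000 + 1) − 1000 = -17.49 per mil
step 4: δ = (-17.49 + 1000)·(-14.8/1000 + 1) − 1000 = -32.03 per mil

-32.0 per mil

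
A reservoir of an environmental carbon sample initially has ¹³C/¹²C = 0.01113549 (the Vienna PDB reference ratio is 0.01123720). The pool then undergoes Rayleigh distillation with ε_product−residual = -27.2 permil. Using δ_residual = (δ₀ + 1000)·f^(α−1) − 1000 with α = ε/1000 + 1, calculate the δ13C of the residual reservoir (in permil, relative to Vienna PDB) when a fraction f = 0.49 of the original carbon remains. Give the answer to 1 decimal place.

δ₀ = (0.01113549/0.01123720 − 1)×1000 = (0.990949 − 1)×1000 = -9.051 permil
α − 1 = ε/1000 = -0.0272
f^(α−1) = 0.49^(-0.0272) = 1.019593
δ_res = (-9.051 + 1000) × 1.019593 − 1000 = 1010.364 − 1000 = 10.36 permil

10.4 permil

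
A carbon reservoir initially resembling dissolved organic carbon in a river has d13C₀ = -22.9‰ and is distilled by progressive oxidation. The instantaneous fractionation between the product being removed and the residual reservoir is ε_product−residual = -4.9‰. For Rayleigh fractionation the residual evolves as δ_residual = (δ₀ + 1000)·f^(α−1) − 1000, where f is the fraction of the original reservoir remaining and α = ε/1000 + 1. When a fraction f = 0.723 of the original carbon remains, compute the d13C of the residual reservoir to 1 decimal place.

-21.3‰

Rayleigh residual: δ_res = (δ₀ + 1000)·f^(α−1) − 1000
α = ε/1000 + 1 = 0.99510, so α − 1 = -0.00490
f^(α−1) = 0.723^(-0.00490) = 1.001591
δ_res = (-22.9 + 1000) × 1.001591 − 1000 = 978.654 − 1000 = -21.35‰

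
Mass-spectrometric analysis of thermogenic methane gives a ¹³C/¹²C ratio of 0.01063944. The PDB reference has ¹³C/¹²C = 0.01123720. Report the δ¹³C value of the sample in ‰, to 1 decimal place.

δ¹³C = (R_sample / R_standard − 1) × 1000
R_sample / R_standard = 0.01063944 / 0.01123720 = 0.946805
δ¹³C = (0.946805 − 1) × 1000 = -53.19‰

-53.2‰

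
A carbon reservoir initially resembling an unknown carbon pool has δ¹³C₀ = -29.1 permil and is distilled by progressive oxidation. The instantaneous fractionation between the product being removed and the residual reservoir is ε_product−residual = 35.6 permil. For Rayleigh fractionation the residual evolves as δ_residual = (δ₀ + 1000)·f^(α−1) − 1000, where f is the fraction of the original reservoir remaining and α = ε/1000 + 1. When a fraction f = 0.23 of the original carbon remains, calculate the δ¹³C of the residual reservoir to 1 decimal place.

-78.6 permil

Rayleigh residual: δ_res = (δ₀ + 1000)·f^(α−1) − 1000
α = ε/1000 + 1 = 1.03560, so α − 1 = 0.03560
f^(α−1) = 0.23^(0.03560) = 0.949025
δ_res = (-29.1 + 1000) × 0.949025 − 1000 = 921.408 − 1000 = -78.59 permil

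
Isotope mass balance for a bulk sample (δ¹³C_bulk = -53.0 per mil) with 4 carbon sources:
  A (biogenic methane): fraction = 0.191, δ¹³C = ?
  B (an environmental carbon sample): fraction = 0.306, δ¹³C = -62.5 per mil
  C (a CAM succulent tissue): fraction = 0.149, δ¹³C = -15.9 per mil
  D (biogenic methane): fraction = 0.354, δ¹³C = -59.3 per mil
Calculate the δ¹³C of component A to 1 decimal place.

Isotope mass balance: δ_bulk = Σ fᵢ·δᵢ.
-53.0 = 0.191×δ_A + 0.306×(-62.5) + 0.149×(-15.9) + 0.354×(-59.3)
0.191·δ_A = -53.0 − (-42.486) = -10.514
δ_A = -10.514 / 0.191 = -55.05 per mil

-55.0 per mil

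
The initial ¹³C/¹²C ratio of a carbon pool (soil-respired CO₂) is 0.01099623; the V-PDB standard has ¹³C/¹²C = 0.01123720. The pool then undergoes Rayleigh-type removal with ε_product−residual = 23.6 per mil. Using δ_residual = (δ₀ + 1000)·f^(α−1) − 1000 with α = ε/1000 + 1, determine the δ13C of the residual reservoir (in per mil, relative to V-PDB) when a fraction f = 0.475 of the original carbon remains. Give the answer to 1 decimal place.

-38.5 per mil

δ₀ = (0.01099623/0.01123720 − 1)×1000 = (0.978556 − 1)×1000 = -21.444 per mil
α − 1 = ε/1000 = 0.0236
f^(α−1) = 0.475^(0.0236) = 0.982585
δ_res = (-21.444 + 1000) × 0.982585 − 1000 = 961.514 − 1000 = -38.49 per mil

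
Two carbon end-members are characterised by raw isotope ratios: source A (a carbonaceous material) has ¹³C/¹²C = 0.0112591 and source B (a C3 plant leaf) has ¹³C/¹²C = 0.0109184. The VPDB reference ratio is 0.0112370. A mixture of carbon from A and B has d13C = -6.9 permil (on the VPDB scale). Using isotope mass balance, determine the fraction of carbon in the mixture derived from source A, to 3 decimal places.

δ_A = (0.0112591/0.0112370 − 1)×1000 = (1.001967 − 1)×1000 = 1.967 permil
δ_B = (0.0109184/0.0112370 − 1)×1000 = (0.971647 − 1)×1000 = -28.353 permil
f_A = (δ_mix − δ_B)/(δ_A − δ_B) = (-6.9 − (-28.353))/(1.967 − (-28.353))
f_A = 21.453 / 30.319 = 0.7076

0.708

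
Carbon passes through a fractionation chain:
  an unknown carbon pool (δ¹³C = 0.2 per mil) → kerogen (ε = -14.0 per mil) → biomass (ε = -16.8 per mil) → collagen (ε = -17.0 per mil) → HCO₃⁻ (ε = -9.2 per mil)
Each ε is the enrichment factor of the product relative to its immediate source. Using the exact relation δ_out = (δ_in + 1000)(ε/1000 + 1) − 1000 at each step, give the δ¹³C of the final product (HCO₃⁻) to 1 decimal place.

-55.6 per mil

step 1: δ = (0.20 + 1000)·(-14.0/1000 + 1) − 1000 = -13.80 per mil
step 2: δ = (-13.80 + 1000)·(-16.8/1000 + 1) − 1000 = -30.37 per mil
step 3: δ = (-30.37 + 1000)·(-17.0/1000 + 1) − 1000 = -46.85 per mil
step 4: δ = (-46.85 + 1000)·(-9.2/1000 + 1) − 1000 = -55.62 per mil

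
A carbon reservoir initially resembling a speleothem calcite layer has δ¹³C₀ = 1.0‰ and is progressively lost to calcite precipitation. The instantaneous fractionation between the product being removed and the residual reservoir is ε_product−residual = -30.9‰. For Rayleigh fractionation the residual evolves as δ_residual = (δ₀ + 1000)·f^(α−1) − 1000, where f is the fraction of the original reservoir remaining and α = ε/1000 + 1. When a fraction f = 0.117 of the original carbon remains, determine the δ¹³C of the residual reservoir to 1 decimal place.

69.6‰

Rayleigh residual: δ_res = (δ₀ + 1000)·f^(α−1) − 1000
α = ε/1000 + 1 = 0.96910, so α − 1 = -0.03090
f^(α−1) = 0.117^(-0.03090) = 1.068546
δ_res = (1.0 + 1000) × 1.068546 − 1000 = 1069.614 − 1000 = 69.61‰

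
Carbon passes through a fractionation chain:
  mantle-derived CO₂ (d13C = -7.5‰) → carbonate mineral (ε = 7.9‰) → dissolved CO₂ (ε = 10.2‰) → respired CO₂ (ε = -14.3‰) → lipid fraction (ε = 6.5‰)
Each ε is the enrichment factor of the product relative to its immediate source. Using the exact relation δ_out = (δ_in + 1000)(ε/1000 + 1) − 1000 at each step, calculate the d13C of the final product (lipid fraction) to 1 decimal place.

step 1: δ = (-7.50 + 1000)·(7.9/1000 + 1) − 1000 = 0.34‰
step 2: δ = (0.34 + 1000)·(10.2/1000 + 1) − 1000 = 10.54‰
step 3: δ = (10.54 + 1000)·(-14.3/1000 + 1) − 1000 = -3.91‰
step 4: δ = (-3.91 + 1000)·(6.5/1000 + 1) − 1000 = 2.57‰

2.6‰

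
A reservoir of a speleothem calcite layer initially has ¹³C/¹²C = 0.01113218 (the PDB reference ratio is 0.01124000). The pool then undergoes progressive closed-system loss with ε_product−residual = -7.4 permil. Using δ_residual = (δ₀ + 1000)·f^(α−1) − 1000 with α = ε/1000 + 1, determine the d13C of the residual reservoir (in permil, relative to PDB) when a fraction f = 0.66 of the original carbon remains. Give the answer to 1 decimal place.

-6.5 permil

δ₀ = (0.01113218/0.01124000 − 1)×1000 = (0.990407 − 1)×1000 = -9.593 permil
α − 1 = ε/1000 = -0.0074
f^(α−1) = 0.66^(-0.0074) = 1.003080
δ_res = (-9.593 + 1000) × 1.003080 − 1000 = 993.457 − 1000 = -6.54 permil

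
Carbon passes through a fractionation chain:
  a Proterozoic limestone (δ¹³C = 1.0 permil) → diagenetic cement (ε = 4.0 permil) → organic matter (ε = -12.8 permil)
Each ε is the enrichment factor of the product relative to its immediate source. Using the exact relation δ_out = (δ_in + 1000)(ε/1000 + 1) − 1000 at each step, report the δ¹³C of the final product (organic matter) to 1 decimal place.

-7.9 permil

step 1: δ = (1.00 + 1000)·(4.0/1000 + 1) − 1000 = 5.00 permil
step 2: δ = (5.00 + 1000)·(-12.8/1000 + 1) − 1000 = -7.86 permil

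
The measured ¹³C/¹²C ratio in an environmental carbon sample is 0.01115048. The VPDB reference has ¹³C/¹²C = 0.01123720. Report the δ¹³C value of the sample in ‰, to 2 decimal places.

δ¹³C = (R_sample / R_standard − 1) × 1000
R_sample / R_standard = 0.01115048 / 0.01123720 = 0.992283
δ¹³C = (0.992283 − 1) × 1000 = -7.717‰

-7.72‰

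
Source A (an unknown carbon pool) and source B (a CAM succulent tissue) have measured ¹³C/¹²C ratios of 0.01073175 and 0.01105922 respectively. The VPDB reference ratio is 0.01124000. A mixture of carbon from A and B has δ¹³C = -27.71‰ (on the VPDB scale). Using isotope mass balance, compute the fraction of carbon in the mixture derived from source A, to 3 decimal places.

0.399

δ_A = (0.01073175/0.01124000 − 1)×1000 = (0.954782 − 1)×1000 = -45.218‰
δ_B = (0.01105922/0.01124000 − 1)×1000 = (0.983916 − 1)×1000 = -16.084‰
f_A = (δ_mix − δ_B)/(δ_A − δ_B) = (-27.71 − (-16.084))/(-45.218 − (-16.084))
f_A = -11.626 / -29.134 = 0.3991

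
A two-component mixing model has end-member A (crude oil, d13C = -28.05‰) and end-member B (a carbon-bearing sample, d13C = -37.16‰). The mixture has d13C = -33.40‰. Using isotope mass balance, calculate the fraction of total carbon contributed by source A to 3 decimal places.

δ_mix = f_A·δ_A + (1 − f_A)·δ_B  ⇒  f_A = (δ_mix − δ_B)/(δ_A − δ_B)
f_A = (-33.40 − (-37.16)) / (-28.05 − (-37.16))
f_A = 3.76 / 9.11 = 0.4127

0.413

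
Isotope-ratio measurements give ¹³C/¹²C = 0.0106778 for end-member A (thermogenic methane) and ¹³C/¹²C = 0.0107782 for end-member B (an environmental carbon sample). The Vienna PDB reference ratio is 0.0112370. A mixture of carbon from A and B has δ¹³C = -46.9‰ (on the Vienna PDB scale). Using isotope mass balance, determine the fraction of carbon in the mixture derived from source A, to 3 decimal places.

δ_A = (0.0106778/0.0112370 − 1)×1000 = (0.950236 − 1)×1000 = -49.764‰
δ_B = (0.0107782/0.0112370 − 1)×1000 = (0.959171 − 1)×1000 = -40.829‰
f_A = (δ_mix − δ_B)/(δ_A − δ_B) = (-46.9 − (-40.829))/(-49.764 − (-40.829))
f_A = -6.071 / -8.935 = 0.6794

0.679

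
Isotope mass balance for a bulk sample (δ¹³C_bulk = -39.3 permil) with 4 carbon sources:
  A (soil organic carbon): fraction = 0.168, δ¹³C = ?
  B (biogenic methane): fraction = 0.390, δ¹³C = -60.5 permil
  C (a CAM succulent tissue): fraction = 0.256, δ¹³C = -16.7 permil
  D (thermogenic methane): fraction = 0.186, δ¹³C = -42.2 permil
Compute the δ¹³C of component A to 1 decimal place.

-21.3 permil

Isotope mass balance: δ_bulk = Σ fᵢ·δᵢ.
-39.3 = 0.168×δ_A + 0.390×(-60.5) + 0.256×(-16.7) + 0.186×(-42.2)
0.168·δ_A = -39.3 − (-35.719) = -3.581
δ_A = -3.581 / 0.168 = -21.31 permil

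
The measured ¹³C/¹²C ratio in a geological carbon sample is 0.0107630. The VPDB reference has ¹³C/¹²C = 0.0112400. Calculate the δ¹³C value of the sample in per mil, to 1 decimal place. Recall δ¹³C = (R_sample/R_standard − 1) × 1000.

-42.4 per mil

δ¹³C = (R_sample / R_standard − 1) × 1000
R_sample / R_standard = 0.0107630 / 0.0112400 = 0.957562
δ¹³C = (0.957562 − 1) × 1000 = -42.44 per mil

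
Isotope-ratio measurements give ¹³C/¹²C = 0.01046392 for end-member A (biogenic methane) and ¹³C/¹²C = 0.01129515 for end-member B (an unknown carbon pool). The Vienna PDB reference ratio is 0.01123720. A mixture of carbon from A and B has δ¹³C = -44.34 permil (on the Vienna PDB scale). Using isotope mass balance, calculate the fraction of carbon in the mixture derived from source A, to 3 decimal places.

0.669

δ_A = (0.01046392/0.01123720 − 1)×1000 = (0.931186 − 1)×1000 = -68.814 permil
δ_B = (0.01129515/0.01123720 − 1)×1000 = (1.005157 − 1)×1000 = 5.157 permil
f_A = (δ_mix − δ_B)/(δ_A − δ_B) = (-44.34 − (5.157))/(-68.814 − (5.157))
f_A = -49.497 / -73.971 = 0.6691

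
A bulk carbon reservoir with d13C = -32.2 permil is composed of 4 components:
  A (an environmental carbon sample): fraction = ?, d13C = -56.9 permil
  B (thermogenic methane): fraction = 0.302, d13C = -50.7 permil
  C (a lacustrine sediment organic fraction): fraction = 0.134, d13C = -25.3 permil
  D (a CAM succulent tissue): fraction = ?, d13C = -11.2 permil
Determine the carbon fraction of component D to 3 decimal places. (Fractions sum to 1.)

Let f_D and f_A be the unknown fractions; fractions sum to 1 so f_D + f_A = 0.564.
Mass balance: Σ fᵢ·δᵢ = δ_bulk ⇒ f_D·(-11.2) + f_A·(-56.9) = -32.2 − (-18.702) = -13.498
Substitute f_A = 0.564 − f_D:
f_D·(-11.2 − -56.9) = -13.498 − 0.564×(-56.9) = 18.593
f_D = 18.593 / 45.7 = 0.4069

0.407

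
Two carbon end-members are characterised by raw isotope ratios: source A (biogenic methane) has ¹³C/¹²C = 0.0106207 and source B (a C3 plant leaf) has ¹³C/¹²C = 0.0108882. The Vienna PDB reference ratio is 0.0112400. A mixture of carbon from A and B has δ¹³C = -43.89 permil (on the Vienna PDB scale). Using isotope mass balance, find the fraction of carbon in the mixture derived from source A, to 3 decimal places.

δ_A = (0.0106207/0.0112400 − 1)×1000 = (0.944902 − 1)×1000 = -55.098 permil
δ_B = (0.0108882/0.0112400 − 1)×1000 = (0.968701 − 1)×1000 = -31.299 permil
f_A = (δ_mix − δ_B)/(δ_A − δ_B) = (-43.89 − (-31.299))/(-55.098 − (-31.299))
f_A = -12.591 / -23.799 = 0.5291

0.529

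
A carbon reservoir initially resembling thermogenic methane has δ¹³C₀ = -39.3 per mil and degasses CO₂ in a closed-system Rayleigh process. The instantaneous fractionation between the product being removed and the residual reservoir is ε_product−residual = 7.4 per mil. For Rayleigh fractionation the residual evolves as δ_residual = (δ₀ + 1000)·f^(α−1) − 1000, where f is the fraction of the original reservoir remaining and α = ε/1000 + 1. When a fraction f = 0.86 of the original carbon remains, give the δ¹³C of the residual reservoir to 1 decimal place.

Rayleigh residual: δ_res = (δ₀ + 1000)·f^(α−1) − 1000
α = ε/1000 + 1 = 1.00740, so α − 1 = 0.00740
f^(α−1) = 0.86^(0.00740) = 0.998885
δ_res = (-39.3 + 1000) × 0.998885 − 1000 = 959.628 − 1000 = -40.37 per mil

-40.4 per mil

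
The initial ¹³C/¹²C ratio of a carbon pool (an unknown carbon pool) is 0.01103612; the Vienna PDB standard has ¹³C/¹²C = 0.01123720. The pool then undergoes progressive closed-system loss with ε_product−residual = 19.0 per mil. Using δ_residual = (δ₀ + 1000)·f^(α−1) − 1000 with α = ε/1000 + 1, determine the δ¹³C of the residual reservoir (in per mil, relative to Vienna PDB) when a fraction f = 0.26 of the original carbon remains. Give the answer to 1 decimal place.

δ₀ = (0.01103612/0.01123720 − 1)×1000 = (0.982106 − 1)×1000 = -17.894 per mil
α − 1 = ε/1000 = 0.0190
f^(α−1) = 0.26^(0.0190) = 0.974730
δ_res = (-17.894 + 1000) × 0.974730 − 1000 = 957.288 − 1000 = -42.71 per mil

-42.7 per mil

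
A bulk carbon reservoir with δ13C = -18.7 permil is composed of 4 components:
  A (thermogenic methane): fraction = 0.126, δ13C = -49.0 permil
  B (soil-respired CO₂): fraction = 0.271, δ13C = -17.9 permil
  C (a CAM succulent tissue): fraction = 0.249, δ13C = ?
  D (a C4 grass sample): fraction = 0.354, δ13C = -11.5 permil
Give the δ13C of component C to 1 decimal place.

-14.5 permil

Isotope mass balance: δ_bulk = Σ fᵢ·δᵢ.
-18.7 = 0.126×(-49.0) + 0.271×(-17.9) + 0.249×δ_C + 0.354×(-11.5)
0.249·δ_C = -18.7 − (-15.096) = -3.604
δ_C = -3.604 / 0.249 = -14.47 permil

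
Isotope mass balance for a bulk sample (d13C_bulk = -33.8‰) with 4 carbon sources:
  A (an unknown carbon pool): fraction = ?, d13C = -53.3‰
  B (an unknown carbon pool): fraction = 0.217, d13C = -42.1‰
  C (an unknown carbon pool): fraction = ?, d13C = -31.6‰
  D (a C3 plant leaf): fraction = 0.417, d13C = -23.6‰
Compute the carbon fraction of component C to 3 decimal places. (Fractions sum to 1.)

0.216

Let f_C and f_A be the unknown fractions; fractions sum to 1 so f_C + f_A = 0.366.
Mass balance: Σ fᵢ·δᵢ = δ_bulk ⇒ f_C·(-31.6) + f_A·(-53.3) = -33.8 − (-18.977) = -14.823
Substitute f_A = 0.366 − f_C:
f_C·(-31.6 − -53.3) = -14.823 − 0.366×(-53.3) = 4.685
f_C = 4.685 / 21.7 = 0.2159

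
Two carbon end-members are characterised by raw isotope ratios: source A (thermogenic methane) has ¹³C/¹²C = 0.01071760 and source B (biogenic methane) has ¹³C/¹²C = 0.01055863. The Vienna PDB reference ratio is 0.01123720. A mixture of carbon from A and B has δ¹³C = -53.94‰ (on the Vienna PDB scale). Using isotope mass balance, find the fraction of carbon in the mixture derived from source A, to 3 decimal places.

0.456

δ_A = (0.01071760/0.01123720 − 1)×1000 = (0.953761 − 1)×1000 = -46.239‰
δ_B = (0.01055863/0.01123720 − 1)×1000 = (0.939614 − 1)×1000 = -60.386‰
f_A = (δ_mix − δ_B)/(δ_A − δ_B) = (-53.94 − (-60.386))/(-46.239 − (-60.386))
f_A = 6.446 / 14.147 = 0.4557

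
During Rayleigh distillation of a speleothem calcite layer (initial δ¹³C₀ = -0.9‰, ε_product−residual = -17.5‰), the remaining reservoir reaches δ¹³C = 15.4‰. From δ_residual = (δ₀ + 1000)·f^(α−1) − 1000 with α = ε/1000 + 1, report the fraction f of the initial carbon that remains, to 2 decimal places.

α − 1 = ε/1000 = -0.0175
(δ_res + 1000)/(δ₀ + 1000) = (15.4 + 1000)/(-0.9 + 1000) = 1015.4/999.1 = 1.016315
f = 1.016315^(1/-0.0175) = exp(ln(1.016315)/-0.0175) = exp(0.01618/-0.0175)
f = exp(-0.9247) = 0.3966

0.40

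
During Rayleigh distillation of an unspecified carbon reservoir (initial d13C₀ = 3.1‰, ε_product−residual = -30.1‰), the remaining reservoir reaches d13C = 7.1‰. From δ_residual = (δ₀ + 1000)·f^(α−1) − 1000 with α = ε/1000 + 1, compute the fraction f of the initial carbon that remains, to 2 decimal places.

α − 1 = ε/1000 = -0.0301
(δ_res + 1000)/(δ₀ + 1000) = (7.1 + 1000)/(3.1 + 1000) = 1007.1/1003.1 = 1.003988
f = 1.003988^(1/-0.0301) = exp(ln(1.003988)/-0.0301) = exp(0.00398/-0.0301)
f = exp(-0.1322) = 0.8762

0.88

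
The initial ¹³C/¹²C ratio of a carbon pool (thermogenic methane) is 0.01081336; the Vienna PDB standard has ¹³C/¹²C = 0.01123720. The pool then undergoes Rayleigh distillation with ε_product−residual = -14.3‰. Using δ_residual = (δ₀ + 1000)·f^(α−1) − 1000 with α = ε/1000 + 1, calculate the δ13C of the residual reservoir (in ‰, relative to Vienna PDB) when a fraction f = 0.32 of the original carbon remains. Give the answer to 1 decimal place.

δ₀ = (0.01081336/0.01123720 − 1)×1000 = (0.962282 − 1)×1000 = -37.718‰
α − 1 = ε/1000 = -0.0143
f^(α−1) = 0.32^(-0.0143) = 1.016427
δ_res = (-37.718 + 1000) × 1.016427 − 1000 = 978.090 − 1000 = -21.91‰

-21.9‰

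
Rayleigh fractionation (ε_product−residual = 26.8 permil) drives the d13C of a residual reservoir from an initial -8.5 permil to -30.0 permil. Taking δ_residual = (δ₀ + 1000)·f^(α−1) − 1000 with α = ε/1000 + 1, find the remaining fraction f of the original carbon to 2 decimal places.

α − 1 = ε/1000 = 0.0268
(δ_res + 1000)/(δ₀ + 1000) = (-30.0 + 1000)/(-8.5 + 1000) = 970.0/991.5 = 0.978316
f = 0.978316^(1/0.0268) = exp(ln(0.978316)/0.0268) = exp(-0.02192/0.0268)
f = exp(-0.8180) = 0.4413

0.44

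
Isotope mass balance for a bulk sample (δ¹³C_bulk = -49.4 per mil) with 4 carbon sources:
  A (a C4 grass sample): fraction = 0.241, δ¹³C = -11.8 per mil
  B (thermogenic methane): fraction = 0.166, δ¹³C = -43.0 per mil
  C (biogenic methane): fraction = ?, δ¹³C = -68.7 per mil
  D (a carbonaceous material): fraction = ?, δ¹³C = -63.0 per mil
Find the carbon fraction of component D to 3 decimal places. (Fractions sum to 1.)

Let f_D and f_C be the unknown fractions; fractions sum to 1 so f_D + f_C = 0.593.
Mass balance: Σ fᵢ·δᵢ = δ_bulk ⇒ f_D·(-63.0) + f_C·(-68.7) = -49.4 − (-9.982) = -39.418
Substitute f_C = 0.593 − f_D:
f_D·(-63.0 − -68.7) = -39.418 − 0.593×(-68.7) = 1.321
f_D = 1.321 / 5.7 = 0.2317

0.232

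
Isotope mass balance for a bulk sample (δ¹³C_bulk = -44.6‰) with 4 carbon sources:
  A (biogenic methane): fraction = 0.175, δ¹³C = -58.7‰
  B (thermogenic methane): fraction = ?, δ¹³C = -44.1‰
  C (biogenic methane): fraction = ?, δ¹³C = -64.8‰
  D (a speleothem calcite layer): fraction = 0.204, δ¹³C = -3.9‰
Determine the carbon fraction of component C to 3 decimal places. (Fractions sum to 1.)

Let f_C and f_B be the unknown fractions; fractions sum to 1 so f_C + f_B = 0.621.
Mass balance: Σ fᵢ·δᵢ = δ_bulk ⇒ f_C·(-64.8) + f_B·(-44.1) = -44.6 − (-11.068) = -33.532
Substitute f_B = 0.621 − f_C:
f_C·(-64.8 − -44.1) = -33.532 − 0.621×(-44.1) = -6.146
f_C = -6.146 / -20.7 = 0.2969

0.297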